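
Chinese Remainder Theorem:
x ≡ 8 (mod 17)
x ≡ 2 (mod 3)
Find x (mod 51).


M = 17*3 = 51
M1 = M/17 = 3, M2 = M/3 = 17
M1^(-1) mod 17 = 6, M2^(-1) mod 3 = 2
x = 8*3*6 + 2*17*2 = 212
212 mod 51 = 8
Check: 8 mod 17 = 8 ✓, 8 mod 3 = 2 ✓

x ≡ 8 (mod 51)


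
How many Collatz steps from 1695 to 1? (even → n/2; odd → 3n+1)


1695 → 5086 → 2543 → 7630 → 3815 → 11446 → 5723 → 17170 → 8585 → 25756 → 12878 → 6439 → 19318 → 9659 → 28978 → 14489 → 43468 → 21734 → 10867 → 32602 → 16301 → 48904 → 24452 → 12226 → 6113 → 18340 → 9170 → 4585 → 13756 → 6878 → 3439 → 10318 → 5159 → 15478 → 7739 → 23218 → 11609 → 34828 → 17414 → 8707 → 26122 → 13061 → 39184 → 19592 → 9796 → 4898 → 2449 → 7348 → 3674 → 1837 → 5512 → 2756 → 1378 → 689 → 2068 → 1034 → 517 → 1552 → 776 → 388 → 194 → 97 → 292 → 146 → 73 → 220 → 110 → 55 → 166 → 83 → 250 → 125 → 376 → 188 → 94 → 47 → 142 → 71 → 214 → 107 → 322 → 161 → 484 → 242 → 121 → 364 → 182 → 91 → 274 → 137 → 412 → 206 → 103 → 310 → 155 → 466 → 233 → 700 → 350 → 175 → 526 → 263 → 790 → 395 → 1186 → 593 → 1780 → 890 → 445 → 1336 → 668 → 334 → 167 → 502 → 251 → 754 → 377 → 1132 → 566 → 283 → 850 → 425 → 1276 → 638 → 319 → 958 → 479 → 1438 → 719 → 2158 → 1079 → 3238 → 1619 → 4858 → 2429 → 7288 → 3644 → 1822 → 911 → 2734 → 1367 → 4102 → 2051 → 6154 → 3077 → 9232 → 4616 → 2308 → 1154 → 577 → 1732 → 866 → 433 → 1300 → 650 → 325 → 976 → 488 → 244 → 122 → 61 → 184 → 92 → 46 → 23 → 70 → 35 → 106 → 53 → 160 → 80 → 40 → 20 → 10 → 5 → 16 → 8 → 4 → 2 → 1
Total steps = 179

179 steps


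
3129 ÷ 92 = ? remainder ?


3129 = 92 * 34 + 1
Check: 3128 + 1 = 3129

q = 34, r = 1


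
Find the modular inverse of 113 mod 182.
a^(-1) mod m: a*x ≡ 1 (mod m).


Use the extended Euclidean algorithm on (182, 113); each row r = 182*s + 113*t:
r=182, s=1, t=0
r=113, s=0, t=1
q=1: r=69, s=1, t=-1   [182*(1) + 113*(-1) = 69]
q=1: r=44, s=-1, t=2   [182*(-1) + 113*(2) = 44]
q=1: r=25, s=2, t=-3   [182*(2) + 113*(-3) = 25]
q=1: r=19, s=-3, t=5   [182*(-3) + 113*(5) = 19]
q=1: r=6, s=5, t=-8   [182*(5) + 113*(-8) = 6]
q=3: r=1, s=-18, t=29   [182*(-18) + 113*(29) = 1]
q=6: r=0, s=113, t=-182   [182*(113) + 113*(-182) = 0]
GCD = 1 with t = 29, so 113*(29) ≡ 1 (mod 182)
Inverse = 29 mod 182 = 29
Check: 113 * 29 = 3277 ≡ 1 (mod 182)

113^(-1) ≡ 29 (mod 182)


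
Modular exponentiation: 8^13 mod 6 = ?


8^1 mod 6 = 2
8^2 mod 6 = 4
8^3 mod 6 = 2
8^4 mod 6 = 4
8^5 mod 6 = 2
8^6 mod 6 = 4
8^7 mod 6 = 2
8^8 mod 6 = 4
8^9 mod 6 = 2
8^10 mod 6 = 4
8^11 mod 6 = 2
8^12 mod 6 = 4
8^13 mod 6 = 2


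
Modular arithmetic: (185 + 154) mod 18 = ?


185 + 154 = 339
339 mod 18 = 15


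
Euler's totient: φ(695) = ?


695 = 5 × 139
Prime factors: 5, 139
φ(695) = 695 × (1-1/5) × (1-1/139)
= 695 × 4/5 × 138/139 = 552

φ(695) = 552


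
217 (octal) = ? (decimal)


217 (base 8) = 143 (decimal)
143 (decimal) = 143 (base 10)


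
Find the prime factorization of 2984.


2984 / 2 = 1492
1492 / 2 = 746
746 / 2 = 373
373 / 373 = 1
2984 = 2^3 × 373


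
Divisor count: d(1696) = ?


1696 = 2^5 × 53^1
d(1696) = (5+1) × (1+1) = 12

12 divisors


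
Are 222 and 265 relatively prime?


Euclidean algorithm:
265 = 1 * 222 + 43
222 = 5 * 43 + 7
43 = 6 * 7 + 1
7 = 7 * 1 + 0
GCD(222, 265) = 1

Yes, coprime (GCD = 1)


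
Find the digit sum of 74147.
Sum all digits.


7 + 4 + 1 + 4 + 7 = 23


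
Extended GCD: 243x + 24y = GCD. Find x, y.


Tabular extended Euclidean (each row: r = 243*s + 24*t):
r=243, s=1, t=0
r=24, s=0, t=1
q=10: r=3, s=1, t=-10   [243*(1) + 24*(-10) = 3]
q=8: r=0, s=-8, t=81   [243*(-8) + 24*(81) = 0]
GCD = 3; from the row with r=3: x=1, y=-10
Check: 243*(1) + 24*(-10) = 243 - 240 = 3

GCD = 3, x = 1, y = -10


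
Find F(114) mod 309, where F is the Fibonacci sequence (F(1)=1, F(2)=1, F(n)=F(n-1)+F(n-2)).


F(k) mod 309 for k=1..114:
1, 1, 2, 3, 5, 8, 13, 21, 34, 55, 89, 144, 233, 68, 301, 60, 52, 112, 164, 276, 131, 98, 229, 18, 247, 265, 203, 159, 53, 212, 265, 168, 124, 292, 107, 90, 197, 287, 175, 153, 19, 172, 191, 54, 245, 299, 235, 225, 151, 67, 218, 285, 194, 170, 55, 225, 280, 196, 167, 54, 221, 275, 187, 153, 31, 184, 215, 90, 305, 86, 82, 168, 250, 109, 50, 159, 209, 59, 268, 18, 286, 304, 281, 276, 248, 215, 154, 60, 214, 274, 179, 144, 14, 158, 172, 21, 193, 214, 98, 3, 101, 104, 205, 0, 205, 205, 101, 306, 98, 95, 193, 288, 172, 151
F(114) mod 309 = 151


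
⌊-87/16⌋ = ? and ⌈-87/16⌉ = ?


-87/16 = -5.4375
floor = -6
ceil = -5

floor = -6, ceil = -5


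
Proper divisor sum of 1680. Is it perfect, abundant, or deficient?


Proper divisors: 1, 2, 3, 4, 5, 6, 7, 8, 10, 12, 14, 15, 16, 20, 21, 24, 28, 30, 35, 40, 42, 48, 56, 60, 70, 80, 84, 105, 112, 120, 140, 168, 210, 240, 280, 336, 420, 560, 840
Sum = 1 + 2 + 3 + 4 + 5 + 6 + 7 + 8 + 10 + 12 + 14 + 15 + 16 + 20 + 21 + 24 + 28 + 30 + 35 + 40 + 42 + 48 + 56 + 60 + 70 + 80 + 84 + 105 + 112 + 120 + 140 + 168 + 210 + 240 + 280 + 336 + 420 + 560 + 840 = 4272
4272 > 1680 → abundant

s(1680) = 4272 (abundant)


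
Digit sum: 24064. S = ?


2 + 4 + 0 + 6 + 4 = 16


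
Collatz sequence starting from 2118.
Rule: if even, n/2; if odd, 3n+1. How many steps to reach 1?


2118 → 1059 → 3178 → 1589 → 4768 → 2384 → 1192 → 596 → 298 → 149 → 448 → 224 → 112 → 56 → 28 → 14 → 7 → 22 → 11 → 34 → 17 → 52 → 26 → 13 → 40 → 20 → 10 → 5 → 16 → 8 → 4 → 2 → 1
Total steps = 32

32 steps


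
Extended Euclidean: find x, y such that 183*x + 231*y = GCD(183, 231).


Tabular extended Euclidean (each row: r = 183*s + 231*t):
r=183, s=1, t=0
r=231, s=0, t=1
q=0: r=183, s=1, t=0   [183*(1) + 231*(0) = 183]
q=1: r=48, s=-1, t=1   [183*(-1) + 231*(1) = 48]
q=3: r=39, s=4, t=-3   [183*(4) + 231*(-3) = 39]
q=1: r=9, s=-5, t=4   [183*(-5) + 231*(4) = 9]
q=4: r=3, s=24, t=-19   [183*(24) + 231*(-19) = 3]
q=3: r=0, s=-77, t=61   [183*(-77) + 231*(61) = 0]
GCD = 3; from the row with r=3: x=24, y=-19
Check: 183*(24) + 231*(-19) = 4392 - 4389 = 3

GCD = 3, x = 24, y = -19


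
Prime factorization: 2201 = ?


2201 / 31 = 71
71 / 71 = 1
2201 = 31 × 71


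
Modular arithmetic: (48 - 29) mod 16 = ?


48 - 29 = 19
19 mod 16 = 3


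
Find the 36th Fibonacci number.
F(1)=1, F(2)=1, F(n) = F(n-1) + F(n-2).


Sequence: 1, 1, 2, 3, 5, 8, 13, 21, 34, 55, 89, 144, 233, 377, 610, 987, 1597, 2584, 4181, 6765, 10946, 17711, 28657, 46368, 75025, 121393, 196418, 317811, 514229, 832040, 1346269, 2178309, 3524578, 5702887, 9227465, 14930352
F(36) = 14930352


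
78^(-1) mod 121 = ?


Use the extended Euclidean algorithm on (121, 78); each row r = 121*s + 78*t:
r=121, s=1, t=0
r=78, s=0, t=1
q=1: r=43, s=1, t=-1   [121*(1) + 78*(-1) = 43]
q=1: r=35, s=-1, t=2   [121*(-1) + 78*(2) = 35]
q=1: r=8, s=2, t=-3   [121*(2) + 78*(-3) = 8]
q=4: r=3, s=-9, t=14   [121*(-9) + 78*(14) = 3]
q=2: r=2, s=20, t=-31   [121*(20) + 78*(-31) = 2]
q=1: r=1, s=-29, t=45   [121*(-29) + 78*(45) = 1]
q=2: r=0, s=78, t=-121   [121*(78) + 78*(-121) = 0]
GCD = 1 with t = 45, so 78*(45) ≡ 1 (mod 121)
Inverse = 45 mod 121 = 45
Check: 78 * 45 = 3510 ≡ 1 (mod 121)

78^(-1) ≡ 45 (mod 121)


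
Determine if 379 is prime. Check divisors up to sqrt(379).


Check divisors up to sqrt(379) = 19.4679
No divisors found.
379 is prime.

Yes, 379 is prime


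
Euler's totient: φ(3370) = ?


3370 = 2 × 5 × 337
Prime factors: 2, 5, 337
φ(3370) = 3370 × (1-1/2) × (1-1/5) × (1-1/337)
= 3370 × 1/2 × 4/5 × 336/337 = 1344

φ(3370) = 1344


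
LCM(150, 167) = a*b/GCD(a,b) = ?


GCD(150, 167) = 1
LCM = 150*167/1 = 25050/1 = 25050

LCM = 25050


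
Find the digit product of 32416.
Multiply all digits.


3 × 2 × 4 × 1 × 6 = 144


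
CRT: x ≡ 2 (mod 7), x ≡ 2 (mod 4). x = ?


M = 7*4 = 28
M1 = M/7 = 4, M2 = M/4 = 7
M1^(-1) mod 7 = 2, M2^(-1) mod 4 = 3
x = 2*4*2 + 2*7*3 = 58
58 mod 28 = 2
Check: 2 mod 7 = 2 ✓, 2 mod 4 = 2 ✓

x ≡ 2 (mod 28)


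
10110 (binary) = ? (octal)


10110 (base 2) = 22 (decimal)
22 (decimal) = 26 (base 8)


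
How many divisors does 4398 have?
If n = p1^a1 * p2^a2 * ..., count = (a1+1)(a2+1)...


4398 = 2^1 × 3^1 × 733^1
d(4398) = (1+1) × (1+1) × (1+1) = 8

8 divisors


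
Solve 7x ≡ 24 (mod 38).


GCD(7, 38) = 1, unique solution
a^(-1) mod 38 = 11
x = 11 * 24 mod 38 = 36

x ≡ 36 (mod 38)


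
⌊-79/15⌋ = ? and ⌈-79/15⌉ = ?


-79/15 = -5.2667
floor = -6
ceil = -5

floor = -6, ceil = -5


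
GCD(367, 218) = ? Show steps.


367 = 1 * 218 + 149
218 = 1 * 149 + 69
149 = 2 * 69 + 11
69 = 6 * 11 + 3
11 = 3 * 3 + 2
3 = 1 * 2 + 1
2 = 2 * 1 + 0
GCD = 1


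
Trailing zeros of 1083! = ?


floor(1083/5) = 216
floor(1083/25) = 43
floor(1083/125) = 8
floor(1083/625) = 1
Total = 268

268 trailing zeros


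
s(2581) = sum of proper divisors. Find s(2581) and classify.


Proper divisors: 1, 29, 89
Sum = 1 + 29 + 89 = 119
119 < 2581 → deficient

s(2581) = 119 (deficient)


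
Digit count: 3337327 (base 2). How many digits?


3337327 in base 2 = 1100101110110001101111
Number of digits = 22

22 digits (base 2)


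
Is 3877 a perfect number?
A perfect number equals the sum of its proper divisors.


Proper divisors of 3877: 1
Sum = 1 = 1

No, 3877 is not perfect (1 ≠ 3877)


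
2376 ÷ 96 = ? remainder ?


2376 = 96 * 24 + 72
Check: 2304 + 72 = 2376

q = 24, r = 72


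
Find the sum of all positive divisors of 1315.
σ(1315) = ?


Divisors of 1315: 1, 5, 263, 1315
Sum = 1 + 5 + 263 + 1315 = 1584

σ(1315) = 1584


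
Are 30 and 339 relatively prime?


Euclidean algorithm:
339 = 11 * 30 + 9
30 = 3 * 9 + 3
9 = 3 * 3 + 0
GCD(30, 339) = 3

No, not coprime (GCD = 3)


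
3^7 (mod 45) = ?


3^1 mod 45 = 3
3^2 mod 45 = 9
3^3 mod 45 = 27
3^4 mod 45 = 36
3^5 mod 45 = 18
3^6 mod 45 = 9
3^7 mod 45 = 27


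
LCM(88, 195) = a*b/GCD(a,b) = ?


GCD(88, 195) = 1
LCM = 88*195/1 = 17160/1 = 17160

LCM = 17160


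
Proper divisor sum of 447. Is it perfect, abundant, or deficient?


Proper divisors: 1, 3, 149
Sum = 1 + 3 + 149 = 153
153 < 447 → deficient

s(447) = 153 (deficient)


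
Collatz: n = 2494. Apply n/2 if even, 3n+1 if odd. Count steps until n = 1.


2494 → 1247 → 3742 → 1871 → 5614 → 2807 → 8422 → 4211 → 12634 → 6317 → 18952 → 9476 → 4738 → 2369 → 7108 → 3554 → 1777 → 5332 → 2666 → 1333 → 4000 → 2000 → 1000 → 500 → 250 → 125 → 376 → 188 → 94 → 47 → 142 → 71 → 214 → 107 → 322 → 161 → 484 → 242 → 121 → 364 → 182 → 91 → 274 → 137 → 412 → 206 → 103 → 310 → 155 → 466 → 233 → 700 → 350 → 175 → 526 → 263 → 790 → 395 → 1186 → 593 → 1780 → 890 → 445 → 1336 → 668 → 334 → 167 → 502 → 251 → 754 → 377 → 1132 → 566 → 283 → 850 → 425 → 1276 → 638 → 319 → 958 → 479 → 1438 → 719 → 2158 → 1079 → 3238 → 1619 → 4858 → 2429 → 7288 → 3644 → 1822 → 911 → 2734 → 1367 → 4102 → 2051 → 6154 → 3077 → 9232 → 4616 → 2308 → 1154 → 577 → 1732 → 866 → 433 → 1300 → 650 → 325 → 976 → 488 → 244 → 122 → 61 → 184 → 92 → 46 → 23 → 70 → 35 → 106 → 53 → 160 → 80 → 40 → 20 → 10 → 5 → 16 → 8 → 4 → 2 → 1
Total steps = 133

133 steps


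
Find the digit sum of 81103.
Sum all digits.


8 + 1 + 1 + 0 + 3 = 13


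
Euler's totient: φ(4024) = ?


4024 = 2^3 × 503
Prime factors: 2, 503
φ(4024) = 4024 × (1-1/2) × (1-1/503)
= 4024 × 1/2 × 502/503 = 2008

φ(4024) = 2008


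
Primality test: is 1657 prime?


Check divisors up to sqrt(1657) = 40.7063
No divisors found.
1657 is prime.

Yes, 1657 is prime


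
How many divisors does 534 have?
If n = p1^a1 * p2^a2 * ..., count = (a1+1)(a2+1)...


534 = 2^1 × 3^1 × 89^1
d(534) = (1+1) × (1+1) × (1+1) = 8

8 divisors


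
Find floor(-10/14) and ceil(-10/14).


-10/14 = -0.7143
floor = -1
ceil = 0

floor = -1, ceil = 0


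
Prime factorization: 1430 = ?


1430 / 2 = 715
715 / 5 = 143
143 / 11 = 13
13 / 13 = 1
1430 = 2 × 5 × 11 × 13


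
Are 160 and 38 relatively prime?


Euclidean algorithm:
160 = 4 * 38 + 8
38 = 4 * 8 + 6
8 = 1 * 6 + 2
6 = 3 * 2 + 0
GCD(160, 38) = 2

No, not coprime (GCD = 2)


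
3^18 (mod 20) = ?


3^1 mod 20 = 3
3^2 mod 20 = 9
3^3 mod 20 = 7
3^4 mod 20 = 1
3^5 mod 20 = 3
3^6 mod 20 = 9
3^7 mod 20 = 7
3^8 mod 20 = 1
3^9 mod 20 = 3
3^10 mod 20 = 9
3^11 mod 20 = 7
3^12 mod 20 = 1
3^13 mod 20 = 3
3^14 mod 20 = 9
3^15 mod 20 = 7
3^16 mod 20 = 1
3^17 mod 20 = 3
3^18 mod 20 = 9


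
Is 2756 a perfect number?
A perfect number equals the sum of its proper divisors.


Proper divisors of 2756: 1, 2, 4, 13, 26, 52, 53, 106, 212, 689, 1378
Sum = 1 + 2 + 4 + 13 + 26 + 52 + 53 + 106 + 212 + 689 + 1378 = 2536

No, 2756 is not perfect (2536 ≠ 2756)


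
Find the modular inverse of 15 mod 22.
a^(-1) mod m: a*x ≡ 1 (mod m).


Use the extended Euclidean algorithm on (22, 15); each row r = 22*s + 15*t:
r=22, s=1, t=0
r=15, s=0, t=1
q=1: r=7, s=1, t=-1   [22*(1) + 15*(-1) = 7]
q=2: r=1, s=-2, t=3   [22*(-2) + 15*(3) = 1]
q=7: r=0, s=15, t=-22   [22*(15) + 15*(-22) = 0]
GCD = 1 with t = 3, so 15*(3) ≡ 1 (mod 22)
Inverse = 3 mod 22 = 3
Check: 15 * 3 = 45 ≡ 1 (mod 22)

15^(-1) ≡ 3 (mod 22)


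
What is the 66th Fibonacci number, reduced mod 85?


F(k) mod 85 for k=1..66:
1, 1, 2, 3, 5, 8, 13, 21, 34, 55, 4, 59, 63, 37, 15, 52, 67, 34, 16, 50, 66, 31, 12, 43, 55, 13, 68, 81, 64, 60, 39, 14, 53, 67, 35, 17, 52, 69, 36, 20, 56, 76, 47, 38, 0, 38, 38, 76, 29, 20, 49, 69, 33, 17, 50, 67, 32, 14, 46, 60, 21, 81, 17, 13, 30, 43
F(66) mod 85 = 43


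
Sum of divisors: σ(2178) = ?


Divisors of 2178: 1, 2, 3, 6, 9, 11, 18, 22, 33, 66, 99, 121, 198, 242, 363, 726, 1089, 2178
Sum = 1 + 2 + 3 + 6 + 9 + 11 + 18 + 22 + 33 + 66 + 99 + 121 + 198 + 242 + 363 + 726 + 1089 + 2178 = 5187

σ(2178) = 5187


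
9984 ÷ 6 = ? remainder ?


9984 = 6 * 1664 + 0
Check: 9984 + 0 = 9984

q = 1664, r = 0


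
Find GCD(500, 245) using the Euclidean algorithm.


500 = 2 * 245 + 10
245 = 24 * 10 + 5
10 = 2 * 5 + 0
GCD = 5


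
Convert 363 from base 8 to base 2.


363 (base 8) = 243 (decimal)
243 (decimal) = 11110011 (base 2)


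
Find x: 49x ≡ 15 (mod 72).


GCD(49, 72) = 1, unique solution
a^(-1) mod 72 = 25
x = 25 * 15 mod 72 = 15

x ≡ 15 (mod 72)


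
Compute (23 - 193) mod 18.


23 - 193 = -170
-170 mod 18 = 10


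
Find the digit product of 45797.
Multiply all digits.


4 × 5 × 7 × 9 × 7 = 8820


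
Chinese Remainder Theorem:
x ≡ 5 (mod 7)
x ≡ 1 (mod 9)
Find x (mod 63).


M = 7*9 = 63
M1 = M/7 = 9, M2 = M/9 = 7
M1^(-1) mod 7 = 4, M2^(-1) mod 9 = 4
x = 5*9*4 + 1*7*4 = 208
208 mod 63 = 19
Check: 19 mod 7 = 5 ✓, 19 mod 9 = 1 ✓

x ≡ 19 (mod 63)


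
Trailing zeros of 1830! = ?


floor(1830/5) = 366
floor(1830/25) = 73
floor(1830/125) = 14
floor(1830/625) = 2
Total = 455

455 trailing zeros


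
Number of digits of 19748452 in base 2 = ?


19748452 in base 2 = 1001011010101011001100100
Number of digits = 25

25 digits (base 2)


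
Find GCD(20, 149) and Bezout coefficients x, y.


Tabular extended Euclidean (each row: r = 20*s + 149*t):
r=20, s=1, t=0
r=149, s=0, t=1
q=0: r=20, s=1, t=0   [20*(1) + 149*(0) = 20]
q=7: r=9, s=-7, t=1   [20*(-7) + 149*(1) = 9]
q=2: r=2, s=15, t=-2   [20*(15) + 149*(-2) = 2]
q=4: r=1, s=-67, t=9   [20*(-67) + 149*(9) = 1]
q=2: r=0, s=149, t=-20   [20*(149) + 149*(-20) = 0]
GCD = 1; from the row with r=1: x=-67, y=9
Check: 20*(-67) + 149*(9) = -1340 + 1341 = 1

GCD = 1, x = -67, y = 9


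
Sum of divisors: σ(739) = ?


Divisors of 739: 1, 739
Sum = 1 + 739 = 740

σ(739) = 740


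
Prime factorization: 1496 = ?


1496 / 2 = 748
748 / 2 = 374
374 / 2 = 187
187 / 11 = 17
17 / 17 = 1
1496 = 2^3 × 11 × 17


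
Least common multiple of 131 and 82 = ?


GCD(131, 82) = 1
LCM = 131*82/1 = 10742/1 = 10742

LCM = 10742


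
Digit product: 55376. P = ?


5 × 5 × 3 × 7 × 6 = 3150


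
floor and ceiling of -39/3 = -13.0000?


-39/3 = -13.0000
floor = -13
ceil = -13

floor = -13, ceil = -13


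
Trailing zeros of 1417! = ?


floor(1417/5) = 283
floor(1417/25) = 56
floor(1417/125) = 11
floor(1417/625) = 2
Total = 352

352 trailing zeros


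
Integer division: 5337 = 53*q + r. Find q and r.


5337 = 53 * 100 + 37
Check: 5300 + 37 = 5337

q = 100, r = 37


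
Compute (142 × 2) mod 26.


142 × 2 = 284
284 mod 26 = 24


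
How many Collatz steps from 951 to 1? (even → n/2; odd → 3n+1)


951 → 2854 → 1427 → 4282 → 2141 → 6424 → 3212 → 1606 → 803 → 2410 → 1205 → 3616 → 1808 → 904 → 452 → 226 → 113 → 340 → 170 → 85 → 256 → 128 → 64 → 32 → 16 → 8 → 4 → 2 → 1
Total steps = 28

28 steps


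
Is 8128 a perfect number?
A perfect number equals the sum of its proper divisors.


Proper divisors of 8128: 1, 2, 4, 8, 16, 32, 64, 127, 254, 508, 1016, 2032, 4064
Sum = 1 + 2 + 4 + 8 + 16 + 32 + 64 + 127 + 254 + 508 + 1016 + 2032 + 4064 = 8128

Yes, 8128 is perfect (8128 = 8128)


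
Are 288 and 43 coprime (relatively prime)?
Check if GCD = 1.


Euclidean algorithm:
288 = 6 * 43 + 30
43 = 1 * 30 + 13
30 = 2 * 13 + 4
13 = 3 * 4 + 1
4 = 4 * 1 + 0
GCD(288, 43) = 1

Yes, coprime (GCD = 1)


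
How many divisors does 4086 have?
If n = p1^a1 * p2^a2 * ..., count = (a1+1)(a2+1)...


4086 = 2^1 × 3^2 × 227^1
d(4086) = (1+1) × (2+1) × (1+1) = 12

12 divisors


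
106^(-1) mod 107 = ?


Use the extended Euclidean algorithm on (107, 106); each row r = 107*s + 106*t:
r=107, s=1, t=0
r=106, s=0, t=1
q=1: r=1, s=1, t=-1   [107*(1) + 106*(-1) = 1]
q=106: r=0, s=-106, t=107   [107*(-106) + 106*(107) = 0]
GCD = 1 with t = -1, so 106*(-1) ≡ 1 (mod 107)
Inverse = -1 mod 107 = 106
Check: 106 * 106 = 11236 ≡ 1 (mod 107)

106^(-1) ≡ 106 (mod 107)


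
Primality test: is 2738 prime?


2738 / 2 = 1369 (exact division)
2738 is NOT prime.

No, 2738 is not prime


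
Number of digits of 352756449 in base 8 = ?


352756449 in base 8 = 2501521341
Number of digits = 10

10 digits (base 8)


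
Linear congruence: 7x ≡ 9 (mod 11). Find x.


GCD(7, 11) = 1, unique solution
a^(-1) mod 11 = 8
x = 8 * 9 mod 11 = 6

x ≡ 6 (mod 11)


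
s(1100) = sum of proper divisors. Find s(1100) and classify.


Proper divisors: 1, 2, 4, 5, 10, 11, 20, 22, 25, 44, 50, 55, 100, 110, 220, 275, 550
Sum = 1 + 2 + 4 + 5 + 10 + 11 + 20 + 22 + 25 + 44 + 50 + 55 + 100 + 110 + 220 + 275 + 550 = 1504
1504 > 1100 → abundant

s(1100) = 1504 (abundant)


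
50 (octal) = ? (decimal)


50 (base 8) = 40 (decimal)
40 (decimal) = 40 (base 10)


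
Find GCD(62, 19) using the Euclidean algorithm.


62 = 3 * 19 + 5
19 = 3 * 5 + 4
5 = 1 * 4 + 1
4 = 4 * 1 + 0
GCD = 1


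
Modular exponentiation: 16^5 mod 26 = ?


16^1 mod 26 = 16
16^2 mod 26 = 22
16^3 mod 26 = 14
16^4 mod 26 = 16
16^5 mod 26 = 22


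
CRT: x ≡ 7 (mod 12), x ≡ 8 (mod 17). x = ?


M = 12*17 = 204
M1 = M/12 = 17, M2 = M/17 = 12
M1^(-1) mod 12 = 5, M2^(-1) mod 17 = 10
x = 7*17*5 + 8*12*10 = 1555
1555 mod 204 = 127
Check: 127 mod 12 = 7 ✓, 127 mod 17 = 8 ✓

x ≡ 127 (mod 204)


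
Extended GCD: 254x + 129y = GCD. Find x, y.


Tabular extended Euclidean (each row: r = 254*s + 129*t):
r=254, s=1, t=0
r=129, s=0, t=1
q=1: r=125, s=1, t=-1   [254*(1) + 129*(-1) = 125]
q=1: r=4, s=-1, t=2   [254*(-1) + 129*(2) = 4]
q=31: r=1, s=32, t=-63   [254*(32) + 129*(-63) = 1]
q=4: r=0, s=-129, t=254   [254*(-129) + 129*(254) = 0]
GCD = 1; from the row with r=1: x=32, y=-63
Check: 254*(32) + 129*(-63) = 8128 - 8127 = 1

GCD = 1, x = 32, y = -63


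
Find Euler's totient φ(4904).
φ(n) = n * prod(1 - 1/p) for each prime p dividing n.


4904 = 2^3 × 613
Prime factors: 2, 613
φ(4904) = 4904 × (1-1/2) × (1-1/613)
= 4904 × 1/2 × 612/613 = 2448

φ(4904) = 2448


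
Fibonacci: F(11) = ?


Sequence: 1, 1, 2, 3, 5, 8, 13, 21, 34, 55, 89
F(11) = 89


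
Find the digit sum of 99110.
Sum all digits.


9 + 9 + 1 + 1 + 0 = 20


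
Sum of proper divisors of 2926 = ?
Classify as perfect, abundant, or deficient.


Proper divisors: 1, 2, 7, 11, 14, 19, 22, 38, 77, 133, 154, 209, 266, 418, 1463
Sum = 1 + 2 + 7 + 11 + 14 + 19 + 22 + 38 + 77 + 133 + 154 + 209 + 266 + 418 + 1463 = 2834
2834 < 2926 → deficient

s(2926) = 2834 (deficient)


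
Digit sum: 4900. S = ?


4 + 9 + 0 + 0 = 13


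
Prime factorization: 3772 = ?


3772 / 2 = 1886
1886 / 2 = 943
943 / 23 = 41
41 / 41 = 1
3772 = 2^2 × 23 × 41


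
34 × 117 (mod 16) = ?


34 × 117 = 3978
3978 mod 16 = 10


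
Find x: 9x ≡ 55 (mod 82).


GCD(9, 82) = 1, unique solution
a^(-1) mod 82 = 73
x = 73 * 55 mod 82 = 79

x ≡ 79 (mod 82)


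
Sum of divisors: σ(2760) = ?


Divisors of 2760: 1, 2, 3, 4, 5, 6, 8, 10, 12, 15, 20, 23, 24, 30, 40, 46, 60, 69, 92, 115, 120, 138, 184, 230, 276, 345, 460, 552, 690, 920, 1380, 2760
Sum = 1 + 2 + 3 + 4 + 5 + 6 + 8 + 10 + 12 + 15 + 20 + 23 + 24 + 30 + 40 + 46 + 60 + 69 + 92 + 115 + 120 + 138 + 184 + 230 + 276 + 345 + 460 + 552 + 690 + 920 + 1380 + 2760 = 8640

σ(2760) = 8640


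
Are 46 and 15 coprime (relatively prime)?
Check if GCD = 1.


Euclidean algorithm:
46 = 3 * 15 + 1
15 = 15 * 1 + 0
GCD(46, 15) = 1

Yes, coprime (GCD = 1)


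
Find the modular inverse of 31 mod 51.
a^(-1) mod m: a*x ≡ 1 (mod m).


Use the extended Euclidean algorithm on (51, 31); each row r = 51*s + 31*t:
r=51, s=1, t=0
r=31, s=0, t=1
q=1: r=20, s=1, t=-1   [51*(1) + 31*(-1) = 20]
q=1: r=11, s=-1, t=2   [51*(-1) + 31*(2) = 11]
q=1: r=9, s=2, t=-3   [51*(2) + 31*(-3) = 9]
q=1: r=2, s=-3, t=5   [51*(-3) + 31*(5) = 2]
q=4: r=1, s=14, t=-23   [51*(14) + 31*(-23) = 1]
q=2: r=0, s=-31, t=51   [51*(-31) + 31*(51) = 0]
GCD = 1 with t = -23, so 31*(-23) ≡ 1 (mod 51)
Inverse = -23 mod 51 = 28
Check: 31 * 28 = 868 ≡ 1 (mod 51)

31^(-1) ≡ 28 (mod 51)


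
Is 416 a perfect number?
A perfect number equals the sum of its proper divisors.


Proper divisors of 416: 1, 2, 4, 8, 13, 16, 26, 32, 52, 104, 208
Sum = 1 + 2 + 4 + 8 + 13 + 16 + 26 + 32 + 52 + 104 + 208 = 466

No, 416 is not perfect (466 ≠ 416)


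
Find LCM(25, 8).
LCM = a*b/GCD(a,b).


GCD(25, 8) = 1
LCM = 25*8/1 = 200/1 = 200

LCM = 200


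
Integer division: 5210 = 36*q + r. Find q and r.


5210 = 36 * 144 + 26
Check: 5184 + 26 = 5210

q = 144, r = 26


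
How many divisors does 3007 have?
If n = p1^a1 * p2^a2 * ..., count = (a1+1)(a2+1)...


3007 = 31^1 × 97^1
d(3007) = (1+1) × (1+1) = 4

4 divisors


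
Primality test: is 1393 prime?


1393 / 7 = 199 (exact division)
1393 is NOT prime.

No, 1393 is not prime


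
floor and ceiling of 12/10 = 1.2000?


12/10 = 1.2000
floor = 1
ceil = 2

floor = 1, ceil = 2


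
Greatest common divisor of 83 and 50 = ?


83 = 1 * 50 + 33
50 = 1 * 33 + 17
33 = 1 * 17 + 16
17 = 1 * 16 + 1
16 = 16 * 1 + 0
GCD = 1


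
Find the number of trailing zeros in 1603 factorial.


floor(1603/5) = 320
floor(1603/25) = 64
floor(1603/125) = 12
floor(1603/625) = 2
Total = 398

398 trailing zeros


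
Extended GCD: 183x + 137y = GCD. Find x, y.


Tabular extended Euclidean (each row: r = 183*s + 137*t):
r=183, s=1, t=0
r=137, s=0, t=1
q=1: r=46, s=1, t=-1   [183*(1) + 137*(-1) = 46]
q=2: r=45, s=-2, t=3   [183*(-2) + 137*(3) = 45]
q=1: r=1, s=3, t=-4   [183*(3) + 137*(-4) = 1]
q=45: r=0, s=-137, t=183   [183*(-137) + 137*(183) = 0]
GCD = 1; from the row with r=1: x=3, y=-4
Check: 183*(3) + 137*(-4) = 549 - 548 = 1

GCD = 1, x = 3, y = -4


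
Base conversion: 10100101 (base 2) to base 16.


10100101 (base 2) = 165 (decimal)
165 (decimal) = A5 (base 16)


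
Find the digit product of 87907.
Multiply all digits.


8 × 7 × 9 × 0 × 7 = 0


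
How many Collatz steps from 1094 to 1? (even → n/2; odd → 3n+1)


1094 → 547 → 1642 → 821 → 2464 → 1232 → 616 → 308 → 154 → 77 → 232 → 116 → 58 → 29 → 88 → 44 → 22 → 11 → 34 → 17 → 52 → 26 → 13 → 40 → 20 → 10 → 5 → 16 → 8 → 4 → 2 → 1
Total steps = 31

31 steps


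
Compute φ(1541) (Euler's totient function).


1541 = 23 × 67
Prime factors: 23, 67
φ(1541) = 1541 × (1-1/23) × (1-1/67)
= 1541 × 22/23 × 66/67 = 1452

φ(1541) = 1452


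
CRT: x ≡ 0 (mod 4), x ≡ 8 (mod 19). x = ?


M = 4*19 = 76
M1 = M/4 = 19, M2 = M/19 = 4
M1^(-1) mod 4 = 3, M2^(-1) mod 19 = 5
x = 0*19*3 + 8*4*5 = 160
160 mod 76 = 8
Check: 8 mod 4 = 0 ✓, 8 mod 19 = 8 ✓

x ≡ 8 (mod 76)


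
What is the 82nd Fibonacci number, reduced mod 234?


F(k) mod 234 for k=1..82:
1, 1, 2, 3, 5, 8, 13, 21, 34, 55, 89, 144, 233, 143, 142, 51, 193, 10, 203, 213, 182, 161, 109, 36, 145, 181, 92, 39, 131, 170, 67, 3, 70, 73, 143, 216, 125, 107, 232, 105, 103, 208, 77, 51, 128, 179, 73, 18, 91, 109, 200, 75, 41, 116, 157, 39, 196, 1, 197, 198, 161, 125, 52, 177, 229, 172, 167, 105, 38, 143, 181, 90, 37, 127, 164, 57, 221, 44, 31, 75, 106, 181
F(82) mod 234 = 181


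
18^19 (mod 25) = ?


18^1 mod 25 = 18
18^2 mod 25 = 24
18^3 mod 25 = 7
18^4 mod 25 = 1
18^5 mod 25 = 18
18^6 mod 25 = 24
18^7 mod 25 = 7
18^8 mod 25 = 1
18^9 mod 25 = 18
18^10 mod 25 = 24
18^11 mod 25 = 7
18^12 mod 25 = 1
18^13 mod 25 = 18
18^14 mod 25 = 24
18^15 mod 25 = 7
18^16 mod 25 = 1
18^17 mod 25 = 18
18^18 mod 25 = 24
18^19 mod 25 = 7


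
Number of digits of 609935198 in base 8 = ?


609935198 in base 8 = 4426557536
Number of digits = 10

10 digits (base 8)


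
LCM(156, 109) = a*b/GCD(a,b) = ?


GCD(156, 109) = 1
LCM = 156*109/1 = 17004/1 = 17004

LCM = 17004


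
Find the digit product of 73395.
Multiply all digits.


7 × 3 × 3 × 9 × 5 = 2835


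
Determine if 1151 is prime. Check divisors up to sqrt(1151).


Check divisors up to sqrt(1151) = 33.9264
No divisors found.
1151 is prime.

Yes, 1151 is prime


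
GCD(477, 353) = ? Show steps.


477 = 1 * 353 + 124
353 = 2 * 124 + 105
124 = 1 * 105 + 19
105 = 5 * 19 + 10
19 = 1 * 10 + 9
10 = 1 * 9 + 1
9 = 9 * 1 + 0
GCD = 1


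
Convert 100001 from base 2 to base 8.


100001 (base 2) = 33 (decimal)
33 (decimal) = 41 (base 8)


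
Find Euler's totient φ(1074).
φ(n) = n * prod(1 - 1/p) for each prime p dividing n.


1074 = 2 × 3 × 179
Prime factors: 2, 3, 179
φ(1074) = 1074 × (1-1/2) × (1-1/3) × (1-1/179)
= 1074 × 1/2 × 2/3 × 178/179 = 356

φ(1074) = 356


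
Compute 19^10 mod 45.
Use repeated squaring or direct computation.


19^1 mod 45 = 19
19^2 mod 45 = 1
19^3 mod 45 = 19
19^4 mod 45 = 1
19^5 mod 45 = 19
19^6 mod 45 = 1
19^7 mod 45 = 19
19^8 mod 45 = 1
19^9 mod 45 = 19
19^10 mod 45 = 1


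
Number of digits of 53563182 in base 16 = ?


53563182 in base 16 = 3314F2E
Number of digits = 7

7 digits (base 16)


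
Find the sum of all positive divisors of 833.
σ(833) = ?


Divisors of 833: 1, 7, 17, 49, 119, 833
Sum = 1 + 7 + 17 + 49 + 119 + 833 = 1026

σ(833) = 1026


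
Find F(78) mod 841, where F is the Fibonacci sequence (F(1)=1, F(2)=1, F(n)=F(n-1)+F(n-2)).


F(k) mod 841 for k=1..78:
1, 1, 2, 3, 5, 8, 13, 21, 34, 55, 89, 144, 233, 377, 610, 146, 756, 61, 817, 37, 13, 50, 63, 113, 176, 289, 465, 754, 378, 291, 669, 119, 788, 66, 13, 79, 92, 171, 263, 434, 697, 290, 146, 436, 582, 177, 759, 95, 13, 108, 121, 229, 350, 579, 88, 667, 755, 581, 495, 235, 730, 124, 13, 137, 150, 287, 437, 724, 320, 203, 523, 726, 408, 293, 701, 153, 13, 166
F(78) mod 841 = 166


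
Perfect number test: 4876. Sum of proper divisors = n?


Proper divisors of 4876: 1, 2, 4, 23, 46, 53, 92, 106, 212, 1219, 2438
Sum = 1 + 2 + 4 + 23 + 46 + 53 + 92 + 106 + 212 + 1219 + 2438 = 4196

No, 4876 is not perfect (4196 ≠ 4876)


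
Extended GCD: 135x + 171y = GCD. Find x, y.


Tabular extended Euclidean (each row: r = 135*s + 171*t):
r=135, s=1, t=0
r=171, s=0, t=1
q=0: r=135, s=1, t=0   [135*(1) + 171*(0) = 135]
q=1: r=36, s=-1, t=1   [135*(-1) + 171*(1) = 36]
q=3: r=27, s=4, t=-3   [135*(4) + 171*(-3) = 27]
q=1: r=9, s=-5, t=4   [135*(-5) + 171*(4) = 9]
q=3: r=0, s=19, t=-15   [135*(19) + 171*(-15) = 0]
GCD = 9; from the row with r=9: x=-5, y=4
Check: 135*(-5) + 171*(4) = -675 + 684 = 9

GCD = 9, x = -5, y = 4


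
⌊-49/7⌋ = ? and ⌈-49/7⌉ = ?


-49/7 = -7.0000
floor = -7
ceil = -7

floor = -7, ceil = -7


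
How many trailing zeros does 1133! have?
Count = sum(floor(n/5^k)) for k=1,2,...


floor(1133/5) = 226
floor(1133/25) = 45
floor(1133/125) = 9
floor(1133/625) = 1
Total = 281

281 trailing zeros


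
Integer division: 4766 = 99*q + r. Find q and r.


4766 = 99 * 48 + 14
Check: 4752 + 14 = 4766

q = 48, r = 14


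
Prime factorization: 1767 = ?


1767 / 3 = 589
589 / 19 = 31
31 / 31 = 1
1767 = 3 × 19 × 31


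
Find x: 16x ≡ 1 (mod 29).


GCD(16, 29) = 1, unique solution
a^(-1) mod 29 = 20
x = 20 * 1 mod 29 = 20

x ≡ 20 (mod 29)


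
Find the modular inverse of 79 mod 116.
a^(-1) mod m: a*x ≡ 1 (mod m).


Use the extended Euclidean algorithm on (116, 79); each row r = 116*s + 79*t:
r=116, s=1, t=0
r=79, s=0, t=1
q=1: r=37, s=1, t=-1   [116*(1) + 79*(-1) = 37]
q=2: r=5, s=-2, t=3   [116*(-2) + 79*(3) = 5]
q=7: r=2, s=15, t=-22   [116*(15) + 79*(-22) = 2]
q=2: r=1, s=-32, t=47   [116*(-32) + 79*(47) = 1]
q=2: r=0, s=79, t=-116   [116*(79) + 79*(-116) = 0]
GCD = 1 with t = 47, so 79*(47) ≡ 1 (mod 116)
Inverse = 47 mod 116 = 47
Check: 79 * 47 = 3713 ≡ 1 (mod 116)

79^(-1) ≡ 47 (mod 116)


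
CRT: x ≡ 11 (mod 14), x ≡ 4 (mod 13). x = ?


M = 14*13 = 182
M1 = M/14 = 13, M2 = M/13 = 14
M1^(-1) mod 14 = 13, M2^(-1) mod 13 = 1
x = 11*13*13 + 4*14*1 = 1915
1915 mod 182 = 95
Check: 95 mod 14 = 11 ✓, 95 mod 13 = 4 ✓

x ≡ 95 (mod 182)


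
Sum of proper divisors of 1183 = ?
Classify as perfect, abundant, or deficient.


Proper divisors: 1, 7, 13, 91, 169
Sum = 1 + 7 + 13 + 91 + 169 = 281
281 < 1183 → deficient

s(1183) = 281 (deficient)


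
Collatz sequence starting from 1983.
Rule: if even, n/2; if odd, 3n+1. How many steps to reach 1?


1983 → 5950 → 2975 → 8926 → 4463 → 13390 → 6695 → 20086 → 10043 → 30130 → 15065 → 45196 → 22598 → 11299 → 33898 → 16949 → 50848 → 25424 → 12712 → 6356 → 3178 → 1589 → 4768 → 2384 → 1192 → 596 → 298 → 149 → 448 → 224 → 112 → 56 → 28 → 14 → 7 → 22 → 11 → 34 → 17 → 52 → 26 → 13 → 40 → 20 → 10 → 5 → 16 → 8 → 4 → 2 → 1
Total steps = 50

50 steps


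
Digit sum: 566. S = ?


5 + 6 + 6 = 17


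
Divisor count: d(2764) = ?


2764 = 2^2 × 691^1
d(2764) = (2+1) × (1+1) = 6

6 divisors


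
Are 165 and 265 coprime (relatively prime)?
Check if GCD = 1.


Euclidean algorithm:
265 = 1 * 165 + 100
165 = 1 * 100 + 65
100 = 1 * 65 + 35
65 = 1 * 35 + 30
35 = 1 * 30 + 5
30 = 6 * 5 + 0
GCD(165, 265) = 5

No, not coprime (GCD = 5)


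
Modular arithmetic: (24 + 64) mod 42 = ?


24 + 64 = 88
88 mod 42 = 4


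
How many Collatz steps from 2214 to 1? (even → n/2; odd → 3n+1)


2214 → 1107 → 3322 → 1661 → 4984 → 2492 → 1246 → 623 → 1870 → 935 → 2806 → 1403 → 4210 → 2105 → 6316 → 3158 → 1579 → 4738 → 2369 → 7108 → 3554 → 1777 → 5332 → 2666 → 1333 → 4000 → 2000 → 1000 → 500 → 250 → 125 → 376 → 188 → 94 → 47 → 142 → 71 → 214 → 107 → 322 → 161 → 484 → 242 → 121 → 364 → 182 → 91 → 274 → 137 → 412 → 206 → 103 → 310 → 155 → 466 → 233 → 700 → 350 → 175 → 526 → 263 → 790 → 395 → 1186 → 593 → 1780 → 890 → 445 → 1336 → 668 → 334 → 167 → 502 → 251 → 754 → 377 → 1132 → 566 → 283 → 850 → 425 → 1276 → 638 → 319 → 958 → 479 → 1438 → 719 → 2158 → 1079 → 3238 → 1619 → 4858 → 2429 → 7288 → 3644 → 1822 → 911 → 2734 → 1367 → 4102 → 2051 → 6154 → 3077 → 9232 → 4616 → 2308 → 1154 → 577 → 1732 → 866 → 433 → 1300 → 650 → 325 → 976 → 488 → 244 → 122 → 61 → 184 → 92 → 46 → 23 → 70 → 35 → 106 → 53 → 160 → 80 → 40 → 20 → 10 → 5 → 16 → 8 → 4 → 2 → 1
Total steps = 138

138 steps


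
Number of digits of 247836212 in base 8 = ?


247836212 in base 8 = 1661327064
Number of digits = 10

10 digits (base 8)


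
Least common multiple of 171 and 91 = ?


GCD(171, 91) = 1
LCM = 171*91/1 = 15561/1 = 15561

LCM = 15561


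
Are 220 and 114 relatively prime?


Euclidean algorithm:
220 = 1 * 114 + 106
114 = 1 * 106 + 8
106 = 13 * 8 + 2
8 = 4 * 2 + 0
GCD(220, 114) = 2

No, not coprime (GCD = 2)


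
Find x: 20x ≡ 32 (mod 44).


GCD(20, 44) = 4 divides 32
Divide: 5x ≡ 8 (mod 11)
x ≡ 6 (mod 11)


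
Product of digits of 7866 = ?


7 × 8 × 6 × 6 = 2016


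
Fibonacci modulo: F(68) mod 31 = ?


F(k) mod 31 for k=1..68:
1, 1, 2, 3, 5, 8, 13, 21, 3, 24, 27, 20, 16, 5, 21, 26, 16, 11, 27, 7, 3, 10, 13, 23, 5, 28, 2, 30, 1, 0, 1, 1, 2, 3, 5, 8, 13, 21, 3, 24, 27, 20, 16, 5, 21, 26, 16, 11, 27, 7, 3, 10, 13, 23, 5, 28, 2, 30, 1, 0, 1, 1, 2, 3, 5, 8, 13, 21
F(68) mod 31 = 21


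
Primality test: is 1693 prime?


Check divisors up to sqrt(1693) = 41.1461
No divisors found.
1693 is prime.

Yes, 1693 is prime


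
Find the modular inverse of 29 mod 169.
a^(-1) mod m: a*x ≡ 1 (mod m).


Use the extended Euclidean algorithm on (169, 29); each row r = 169*s + 29*t:
r=169, s=1, t=0
r=29, s=0, t=1
q=5: r=24, s=1, t=-5   [169*(1) + 29*(-5) = 24]
q=1: r=5, s=-1, t=6   [169*(-1) + 29*(6) = 5]
q=4: r=4, s=5, t=-29   [169*(5) + 29*(-29) = 4]
q=1: r=1, s=-6, t=35   [169*(-6) + 29*(35) = 1]
q=4: r=0, s=29, t=-169   [169*(29) + 29*(-169) = 0]
GCD = 1 with t = 35, so 29*(35) ≡ 1 (mod 169)
Inverse = 35 mod 169 = 35
Check: 29 * 35 = 1015 ≡ 1 (mod 169)

29^(-1) ≡ 35 (mod 169)


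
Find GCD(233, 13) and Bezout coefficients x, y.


Tabular extended Euclidean (each row: r = 233*s + 13*t):
r=233, s=1, t=0
r=13, s=0, t=1
q=17: r=12, s=1, t=-17   [233*(1) + 13*(-17) = 12]
q=1: r=1, s=-1, t=18   [233*(-1) + 13*(18) = 1]
q=12: r=0, s=13, t=-233   [233*(13) + 13*(-233) = 0]
GCD = 1; from the row with r=1: x=-1, y=18
Check: 233*(-1) + 13*(18) = -233 + 234 = 1

GCD = 1, x = -1, y = 18


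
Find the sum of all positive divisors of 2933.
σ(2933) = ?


Divisors of 2933: 1, 7, 419, 2933
Sum = 1 + 7 + 419 + 2933 = 3360

σ(2933) = 3360


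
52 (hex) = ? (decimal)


52 (base 16) = 82 (decimal)
82 (decimal) = 82 (base 10)


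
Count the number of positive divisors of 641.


641 = 641^1
d(641) = (1+1) = 2

2 divisors


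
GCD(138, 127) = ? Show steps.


138 = 1 * 127 + 11
127 = 11 * 11 + 6
11 = 1 * 6 + 5
6 = 1 * 5 + 1
5 = 5 * 1 + 0
GCD = 1


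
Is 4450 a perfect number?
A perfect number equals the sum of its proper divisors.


Proper divisors of 4450: 1, 2, 5, 10, 25, 50, 89, 178, 445, 890, 2225
Sum = 1 + 2 + 5 + 10 + 25 + 50 + 89 + 178 + 445 + 890 + 2225 = 3920

No, 4450 is not perfect (3920 ≠ 4450)


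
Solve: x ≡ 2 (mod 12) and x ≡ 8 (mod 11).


M = 12*11 = 132
M1 = M/12 = 11, M2 = M/11 = 12
M1^(-1) mod 12 = 11, M2^(-1) mod 11 = 1
x = 2*11*11 + 8*12*1 = 338
338 mod 132 = 74
Check: 74 mod 12 = 2 ✓, 74 mod 11 = 8 ✓

x ≡ 74 (mod 132)


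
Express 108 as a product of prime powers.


108 / 2 = 54
54 / 2 = 27
27 / 3 = 9
9 / 3 = 3
3 / 3 = 1
108 = 2^2 × 3^3


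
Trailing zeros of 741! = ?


floor(741/5) = 148
floor(741/25) = 29
floor(741/125) = 5
floor(741/625) = 1
Total = 183

183 trailing zeros


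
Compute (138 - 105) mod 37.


138 - 105 = 33
33 mod 37 = 33


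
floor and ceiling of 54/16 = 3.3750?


54/16 = 3.3750
floor = 3
ceil = 4

floor = 3, ceil = 4


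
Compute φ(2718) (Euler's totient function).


2718 = 2 × 3^2 × 151
Prime factors: 2, 3, 151
φ(2718) = 2718 × (1-1/2) × (1-1/3) × (1-1/151)
= 2718 × 1/2 × 2/3 × 150/151 = 900

φ(2718) = 900


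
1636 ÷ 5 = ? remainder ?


1636 = 5 * 327 + 1
Check: 1635 + 1 = 1636

q = 327, r = 1


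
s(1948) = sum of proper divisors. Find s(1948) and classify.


Proper divisors: 1, 2, 4, 487, 974
Sum = 1 + 2 + 4 + 487 + 974 = 1468
1468 < 1948 → deficient

s(1948) = 1468 (deficient)


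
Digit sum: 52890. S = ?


5 + 2 + 8 + 9 + 0 = 24


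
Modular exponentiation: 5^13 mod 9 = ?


5^1 mod 9 = 5
5^2 mod 9 = 7
5^3 mod 9 = 8
5^4 mod 9 = 4
5^5 mod 9 = 2
5^6 mod 9 = 1
5^7 mod 9 = 5
5^8 mod 9 = 7
5^9 mod 9 = 8
5^10 mod 9 = 4
5^11 mod 9 = 2
5^12 mod 9 = 1
5^13 mod 9 = 5


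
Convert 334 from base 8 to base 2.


334 (base 8) = 220 (decimal)
220 (decimal) = 11011100 (base 2)


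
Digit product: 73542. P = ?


7 × 3 × 5 × 4 × 2 = 840


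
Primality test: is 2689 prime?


Check divisors up to sqrt(2689) = 51.8556
No divisors found.
2689 is prime.

Yes, 2689 is prime


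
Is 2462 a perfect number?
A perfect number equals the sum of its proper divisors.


Proper divisors of 2462: 1, 2, 1231
Sum = 1 + 2 + 1231 = 1234

No, 2462 is not perfect (1234 ≠ 2462)


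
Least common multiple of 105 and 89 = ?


GCD(105, 89) = 1
LCM = 105*89/1 = 9345/1 = 9345

LCM = 9345


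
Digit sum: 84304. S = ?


8 + 4 + 3 + 0 + 4 = 19


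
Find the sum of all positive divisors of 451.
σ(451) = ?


Divisors of 451: 1, 11, 41, 451
Sum = 1 + 11 + 41 + 451 = 504

σ(451) = 504


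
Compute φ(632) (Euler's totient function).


632 = 2^3 × 79
Prime factors: 2, 79
φ(632) = 632 × (1-1/2) × (1-1/79)
= 632 × 1/2 × 78/79 = 312

φ(632) = 312


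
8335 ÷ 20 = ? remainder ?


8335 = 20 * 416 + 15
Check: 8320 + 15 = 8335

q = 416, r = 15


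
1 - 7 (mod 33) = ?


1 - 7 = -6
-6 mod 33 = 27


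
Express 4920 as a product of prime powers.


4920 / 2 = 2460
2460 / 2 = 1230
1230 / 2 = 615
615 / 3 = 205
205 / 5 = 41
41 / 41 = 1
4920 = 2^3 × 3 × 5 × 41


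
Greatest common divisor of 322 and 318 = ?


322 = 1 * 318 + 4
318 = 79 * 4 + 2
4 = 2 * 2 + 0
GCD = 2


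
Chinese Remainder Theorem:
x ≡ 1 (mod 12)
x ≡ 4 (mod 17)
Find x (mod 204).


M = 12*17 = 204
M1 = M/12 = 17, M2 = M/17 = 12
M1^(-1) mod 12 = 5, M2^(-1) mod 17 = 10
x = 1*17*5 + 4*12*10 = 565
565 mod 204 = 157
Check: 157 mod 12 = 1 ✓, 157 mod 17 = 4 ✓

x ≡ 157 (mod 204)


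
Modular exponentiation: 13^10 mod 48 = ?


13^1 mod 48 = 13
13^2 mod 48 = 25
13^3 mod 48 = 37
13^4 mod 48 = 1
13^5 mod 48 = 13
13^6 mod 48 = 25
13^7 mod 48 = 37
13^8 mod 48 = 1
13^9 mod 48 = 13
13^10 mod 48 = 25


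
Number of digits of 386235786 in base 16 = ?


386235786 in base 16 = 17057D8A
Number of digits = 8

8 digits (base 16)


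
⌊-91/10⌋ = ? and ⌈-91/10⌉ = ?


-91/10 = -9.1000
floor = -10
ceil = -9

floor = -10, ceil = -9


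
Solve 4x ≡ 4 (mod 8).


GCD(4, 8) = 4 divides 4
Divide: 1x ≡ 1 (mod 2)
x ≡ 1 (mod 2)


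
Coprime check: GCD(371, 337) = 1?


Euclidean algorithm:
371 = 1 * 337 + 34
337 = 9 * 34 + 31
34 = 1 * 31 + 3
31 = 10 * 3 + 1
3 = 3 * 1 + 0
GCD(371, 337) = 1

Yes, coprime (GCD = 1)


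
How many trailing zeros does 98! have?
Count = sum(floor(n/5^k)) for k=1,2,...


floor(98/5) = 19
floor(98/25) = 3
Total = 22

22 trailing zeros
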